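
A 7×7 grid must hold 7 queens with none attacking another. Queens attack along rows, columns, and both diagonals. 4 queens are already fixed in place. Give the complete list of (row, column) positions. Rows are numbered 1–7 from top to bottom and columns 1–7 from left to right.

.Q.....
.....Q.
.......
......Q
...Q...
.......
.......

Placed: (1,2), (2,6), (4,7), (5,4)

Row 3: attacked by (1,2)→{2,4}; (2,6)→{5,6,7}; (4,7)→{6,7}; (5,4)→{2,4,6}. Safe: 1, 3. Place at column 3.
Row 6: attacked by (1,2)→{2,7}; (2,6)→{2,6}; (3,3)→{3,6}; (4,7)→{5,7}; (5,4)→{3,4,5}. Safe: 1. Place at column 1.
Row 7: attacked by (1,2)→{2}; (2,6)→{1,6}; (3,3)→{3,7}; (4,7)→{4,7}; (5,4)→{2,4,6}; (6,1)→{1,2}. Safe: 5. Place at column 5.
Columns [2, 6, 3, 7, 4, 1, 5], r−c [-1, -4, 0, -3, 1, 5, 2], r+c [3, 8, 6, 11, 9, 7, 12] are all distinct, so no two queens attack.

(1,2) (2,6) (3,3) (4,7) (5,4) (6,1) (7,5)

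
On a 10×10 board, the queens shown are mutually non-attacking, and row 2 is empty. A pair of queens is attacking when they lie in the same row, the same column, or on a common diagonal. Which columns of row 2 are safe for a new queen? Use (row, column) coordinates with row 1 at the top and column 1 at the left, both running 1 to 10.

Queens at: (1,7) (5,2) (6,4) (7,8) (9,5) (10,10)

columns 1, 9

(1,7) attacks row 2 at column 7 and diagonals 6, 8.
(5,2) attacks row 2 at column 2 and diagonals 5.
(6,4) attacks row 2 at column 4 and diagonals 8.
(7,8) attacks row 2 at column 8 and diagonals 3.
(9,5) attacks row 2 at column 5.
(10,10) attacks row 2 at column 10 and diagonals 2.
Attacked columns: {2, 3, 4, 5, 6, 7, 8, 10}. Safe: {1, 9}.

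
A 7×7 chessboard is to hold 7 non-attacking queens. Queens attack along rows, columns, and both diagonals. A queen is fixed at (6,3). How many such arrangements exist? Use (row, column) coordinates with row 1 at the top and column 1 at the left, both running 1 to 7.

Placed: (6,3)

6

Branch on row 1: col 1 → 0; col 2 → 3; col 4 → 1; col 5 → 0; col 6 → 1; col 7 → 1.
Sum: 0 + 3 + 1 + 0 + 1 + 1 = 6.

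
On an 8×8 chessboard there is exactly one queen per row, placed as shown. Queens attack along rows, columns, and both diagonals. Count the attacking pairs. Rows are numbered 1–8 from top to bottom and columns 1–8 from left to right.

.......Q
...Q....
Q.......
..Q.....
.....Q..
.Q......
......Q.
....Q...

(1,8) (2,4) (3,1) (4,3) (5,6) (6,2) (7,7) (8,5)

All columns are distinct and no two queens satisfy |Δrow| = |Δcol|, so no pair attacks.

0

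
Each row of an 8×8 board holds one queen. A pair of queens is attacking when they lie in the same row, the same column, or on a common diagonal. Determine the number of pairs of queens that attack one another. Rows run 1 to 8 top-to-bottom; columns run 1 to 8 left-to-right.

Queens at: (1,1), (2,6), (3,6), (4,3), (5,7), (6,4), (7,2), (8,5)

2

Same column: (2,6)–(3,6) (column 6).
Same diagonal: (3,6)–(7,2) (|3−7| = |6−2| = 4).
Total attacking pairs: 2.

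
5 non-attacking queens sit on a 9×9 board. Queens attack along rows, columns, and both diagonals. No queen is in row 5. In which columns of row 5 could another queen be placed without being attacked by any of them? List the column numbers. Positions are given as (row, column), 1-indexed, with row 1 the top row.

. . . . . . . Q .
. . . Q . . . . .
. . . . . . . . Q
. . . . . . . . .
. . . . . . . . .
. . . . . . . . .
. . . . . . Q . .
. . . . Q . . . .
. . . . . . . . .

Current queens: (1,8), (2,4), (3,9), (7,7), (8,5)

(1,8) attacks row 5 at column 8 and diagonals 4.
(2,4) attacks row 5 at column 4 and diagonals 1, 7.
(3,9) attacks row 5 at column 9 and diagonals 7.
(7,7) attacks row 5 at column 7 and diagonals 5, 9.
(8,5) attacks row 5 at column 5 and diagonals 2, 8.
Attacked columns: {1, 2, 4, 5, 7, 8, 9}. Safe: {3, 6}.

columns 3, 6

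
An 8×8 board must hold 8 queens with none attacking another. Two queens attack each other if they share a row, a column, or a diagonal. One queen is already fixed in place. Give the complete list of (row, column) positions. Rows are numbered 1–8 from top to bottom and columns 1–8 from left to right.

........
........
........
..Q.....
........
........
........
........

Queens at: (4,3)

Row 1: attacked by (4,3)→{3,6}. Safe: 1, 2, 4, 5, 7, 8. Place at column 4.
Row 2: attacked by (1,4)→{3,4,5}; (4,3)→{1,3,5}. Safe: 2, 6, 7, 8. Place at column 7.
Row 3: attacked by (1,4)→{2,4,6}; (2,7)→{6,7,8}; (4,3)→{2,3,4}. Safe: 1, 5. Place at column 5.
Row 5: attacked by (1,4)→{4,8}; (2,7)→{4,7}; (3,5)→{3,5,7}; (4,3)→{2,3,4}. Safe: 1, 6. Place at column 1.
Row 6: attacked by (1,4)→{4}; (2,7)→{3,7}; (3,5)→{2,5,8}; (4,3)→{1,3,5}; (5,1)→{1,2}. Safe: 6. Place at column 6.
Row 7: attacked by (1,4)→{4}; (2,7)→{2,7}; (3,5)→{1,5}; (4,3)→{3,6}; (5,1)→{1,3}; (6,6)→{5,6,7}. Safe: 8. Place at column 8.
Row 8: attacked by (1,4)→{4}; (2,7)→{1,7}; (3,5)→{5}; (4,3)→{3,7}; (5,1)→{1,4}; (6,6)→{4,6,8}; (7,8)→{7,8}. Safe: 2. Place at column 2.
Columns [4, 7, 5, 3, 1, 6, 8, 2], r−c [-3, -5, -2, 1, 4, 0, -1, 6], r+c [5, 9, 8, 7, 6, 12, 15, 10] are all distinct, so no two queens attack.

(1,4) (2,7) (3,5) (4,3) (5,1) (6,6) (7,8) (8,2)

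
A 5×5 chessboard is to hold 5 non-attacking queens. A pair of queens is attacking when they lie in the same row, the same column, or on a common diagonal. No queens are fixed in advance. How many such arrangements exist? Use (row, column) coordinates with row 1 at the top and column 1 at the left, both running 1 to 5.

10

Branch on row 1: col 1 → 2; col 2 → 2; col 3 → 2; col 4 → 2; col 5 → 2.
Sum: 2 + 2 + 2 + 2 + 2 = 10.
(This is the classic 5-queens count.)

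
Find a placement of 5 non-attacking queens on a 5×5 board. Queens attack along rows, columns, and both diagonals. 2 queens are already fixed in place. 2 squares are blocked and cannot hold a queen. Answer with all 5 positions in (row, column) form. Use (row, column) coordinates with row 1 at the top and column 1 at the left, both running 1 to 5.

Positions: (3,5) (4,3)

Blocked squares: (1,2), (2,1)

(1,4) (2,2) (3,5) (4,3) (5,1)

Row 1: attacked by (3,5)→{3,5}; (4,3)→{3}. Blocked: 2. Safe: 1, 4. Place at column 4.
Row 2: attacked by (1,4)→{3,4,5}; (3,5)→{4,5}; (4,3)→{1,3,5}. Blocked: 1. Safe: 2. Place at column 2.
Row 5: attacked by (1,4)→{4}; (2,2)→{2,5}; (3,5)→{3,5}; (4,3)→{2,3,4}. Safe: 1. Place at column 1.
Columns [4, 2, 5, 3, 1], r−c [-3, 0, -2, 1, 4], r+c [5, 4, 8, 7, 6] are all distinct, so no two queens attack.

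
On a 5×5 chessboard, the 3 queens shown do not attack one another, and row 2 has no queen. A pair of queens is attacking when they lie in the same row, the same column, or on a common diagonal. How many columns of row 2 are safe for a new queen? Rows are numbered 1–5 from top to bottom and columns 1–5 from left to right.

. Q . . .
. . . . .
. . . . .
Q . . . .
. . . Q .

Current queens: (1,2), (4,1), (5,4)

(1,2) attacks row 2 at column 2 and diagonals 1, 3.
(4,1) attacks row 2 at column 1 and diagonals 3.
(5,4) attacks row 2 at column 4 and diagonals 1.
Attacked columns: {1, 2, 3, 4}. Safe: {5}.

1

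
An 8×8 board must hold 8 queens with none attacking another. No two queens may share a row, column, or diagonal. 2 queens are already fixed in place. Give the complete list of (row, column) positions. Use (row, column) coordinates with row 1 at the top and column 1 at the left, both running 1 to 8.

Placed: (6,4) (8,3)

Row 1: attacked by (6,4)→{4}; (8,3)→{3}. Safe: 1, 2, 5, 6, 7, 8. Place at column 1.
Row 2: attacked by (1,1)→{1,2}; (6,4)→{4,8}; (8,3)→{3}. Safe: 5, 6, 7. Place at column 7.
Row 3: attacked by (1,1)→{1,3}; (2,7)→{6,7,8}; (6,4)→{1,4,7}; (8,3)→{3,8}. Safe: 2, 5. Place at column 5.
Row 4: attacked by (1,1)→{1,4}; (2,7)→{5,7}; (3,5)→{4,5,6}; (6,4)→{2,4,6}; (8,3)→{3,7}. Safe: 8. Place at column 8.
Row 5: attacked by (1,1)→{1,5}; (2,7)→{4,7}; (3,5)→{3,5,7}; (4,8)→{7,8}; (6,4)→{3,4,5}; (8,3)→{3,6}. Safe: 2. Place at column 2.
Row 7: attacked by (1,1)→{1,7}; (2,7)→{2,7}; (3,5)→{1,5}; (4,8)→{5,8}; (5,2)→{2,4}; (6,4)→{3,4,5}; (8,3)→{2,3,4}. Safe: 6. Place at column 6.
Columns [1, 7, 5, 8, 2, 4, 6, 3], r−c [0, -5, -2, -4, 3, 2, 1, 5], r+c [2, 9, 8, 12, 7, 10, 13, 11] are all distinct, so no two queens attack.

(1,1) (2,7) (3,5) (4,8) (5,2) (6,4) (7,6) (8,3)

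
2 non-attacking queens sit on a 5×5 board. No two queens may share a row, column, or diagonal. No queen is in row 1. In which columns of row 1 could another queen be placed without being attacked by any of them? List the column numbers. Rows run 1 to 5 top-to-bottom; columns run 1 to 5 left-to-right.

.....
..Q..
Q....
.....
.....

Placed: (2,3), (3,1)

columns 5

(2,3) attacks row 1 at column 3 and diagonals 2, 4.
(3,1) attacks row 1 at column 1 and diagonals 3.
Attacked columns: {1, 2, 3, 4}. Safe: {5}.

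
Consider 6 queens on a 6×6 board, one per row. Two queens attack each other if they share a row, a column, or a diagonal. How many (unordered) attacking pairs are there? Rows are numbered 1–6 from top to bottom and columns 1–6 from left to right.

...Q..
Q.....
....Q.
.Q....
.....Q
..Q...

All columns are distinct and no two queens satisfy |Δrow| = |Δcol|, so no pair attacks.

0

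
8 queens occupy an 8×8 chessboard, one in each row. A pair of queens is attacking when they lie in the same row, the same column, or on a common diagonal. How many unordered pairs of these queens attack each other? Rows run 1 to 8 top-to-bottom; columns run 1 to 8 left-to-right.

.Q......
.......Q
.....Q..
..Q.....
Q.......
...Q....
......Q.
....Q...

1

Same diagonal: (2,8)–(6,4) (|2−6| = |8−4| = 4).
Total attacking pairs: 1.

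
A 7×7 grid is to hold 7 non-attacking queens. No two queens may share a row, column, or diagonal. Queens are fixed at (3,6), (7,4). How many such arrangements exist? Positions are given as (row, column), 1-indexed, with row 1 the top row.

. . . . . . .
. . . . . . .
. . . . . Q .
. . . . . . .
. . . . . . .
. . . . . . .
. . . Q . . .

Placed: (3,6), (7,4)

2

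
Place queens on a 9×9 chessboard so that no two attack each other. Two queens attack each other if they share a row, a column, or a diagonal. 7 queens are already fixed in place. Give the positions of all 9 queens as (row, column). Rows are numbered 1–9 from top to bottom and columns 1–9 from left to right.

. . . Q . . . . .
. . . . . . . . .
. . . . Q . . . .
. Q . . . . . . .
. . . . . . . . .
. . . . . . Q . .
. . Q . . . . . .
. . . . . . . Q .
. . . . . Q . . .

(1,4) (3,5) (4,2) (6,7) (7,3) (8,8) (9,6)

(1,4) (2,1) (3,5) (4,2) (5,9) (6,7) (7,3) (8,8) (9,6)

Row 2: attacked by (1,4)→{3,4,5}; (3,5)→{4,5,6}; (4,2)→{2,4}; (6,7)→{3,7}; (7,3)→{3,8}; (8,8)→{2,8}; (9,6)→{6}. Safe: 1, 9. Place at column 1.
Row 5: attacked by (1,4)→{4,8}; (2,1)→{1,4}; (3,5)→{3,5,7}; (4,2)→{1,2,3}; (6,7)→{6,7,8}; (7,3)→{1,3,5}; (8,8)→{5,8}; (9,6)→{2,6}. Safe: 9. Place at column 9.
Columns [4, 1, 5, 2, 9, 7, 3, 8, 6], r−c [-3, 1, -2, 2, -4, -1, 4, 0, 3], r+c [5, 3, 8, 6, 14, 13, 10, 16, 15] are all distinct, so no two queens attack.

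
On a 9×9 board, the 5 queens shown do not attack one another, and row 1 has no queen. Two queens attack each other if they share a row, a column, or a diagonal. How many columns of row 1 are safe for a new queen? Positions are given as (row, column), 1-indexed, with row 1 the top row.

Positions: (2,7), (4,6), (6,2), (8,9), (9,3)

(2,7) attacks row 1 at column 7 and diagonals 6, 8.
(4,6) attacks row 1 at column 6 and diagonals 3, 9.
(6,2) attacks row 1 at column 2 and diagonals 7.
(8,9) attacks row 1 at column 9 and diagonals 2.
(9,3) attacks row 1 at column 3.
Attacked columns: {2, 3, 6, 7, 8, 9}. Safe: {1, 4, 5}.

3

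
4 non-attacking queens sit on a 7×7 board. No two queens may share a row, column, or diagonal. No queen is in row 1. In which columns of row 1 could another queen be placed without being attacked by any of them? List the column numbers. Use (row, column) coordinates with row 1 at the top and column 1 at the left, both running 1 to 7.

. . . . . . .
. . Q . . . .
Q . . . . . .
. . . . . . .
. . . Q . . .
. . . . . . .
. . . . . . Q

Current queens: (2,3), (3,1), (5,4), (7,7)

(2,3) attacks row 1 at column 3 and diagonals 2, 4.
(3,1) attacks row 1 at column 1 and diagonals 3.
(5,4) attacks row 1 at column 4.
(7,7) attacks row 1 at column 7 and diagonals 1.
Attacked columns: {1, 2, 3, 4, 7}. Safe: {5, 6}.

columns 5, 6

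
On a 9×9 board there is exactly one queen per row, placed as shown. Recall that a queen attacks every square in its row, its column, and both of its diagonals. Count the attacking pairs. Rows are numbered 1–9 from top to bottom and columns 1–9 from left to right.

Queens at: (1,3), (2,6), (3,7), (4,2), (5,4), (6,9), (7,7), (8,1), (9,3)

Same column: (1,3)–(9,3) (column 3); (3,7)–(7,7) (column 7).
Same diagonal: (2,6)–(3,7) (|2−3| = |6−7| = 1); (5,4)–(8,1) (|5−8| = |4−1| = 3).
Total attacking pairs: 4.

4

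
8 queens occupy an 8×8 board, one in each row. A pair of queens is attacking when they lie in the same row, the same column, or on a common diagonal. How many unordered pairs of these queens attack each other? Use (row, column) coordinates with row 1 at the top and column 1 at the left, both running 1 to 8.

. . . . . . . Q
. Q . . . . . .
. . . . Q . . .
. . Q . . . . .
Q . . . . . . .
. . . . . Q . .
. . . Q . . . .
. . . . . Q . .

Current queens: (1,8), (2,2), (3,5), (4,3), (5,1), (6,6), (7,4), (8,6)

2

Same column: (6,6)–(8,6) (column 6).
Same diagonal: (2,2)–(6,6) (|2−6| = |2−6| = 4).
Total attacking pairs: 2.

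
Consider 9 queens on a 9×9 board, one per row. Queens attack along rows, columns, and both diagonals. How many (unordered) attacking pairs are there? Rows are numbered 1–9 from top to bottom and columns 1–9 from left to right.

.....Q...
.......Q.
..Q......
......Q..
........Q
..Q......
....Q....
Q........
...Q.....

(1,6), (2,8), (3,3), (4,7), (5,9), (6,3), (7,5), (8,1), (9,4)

Same column: (3,3)–(6,3) (column 3).
Same diagonal: (6,3)–(8,1) (|6−8| = |3−1| = 2).
Total attacking pairs: 2.

2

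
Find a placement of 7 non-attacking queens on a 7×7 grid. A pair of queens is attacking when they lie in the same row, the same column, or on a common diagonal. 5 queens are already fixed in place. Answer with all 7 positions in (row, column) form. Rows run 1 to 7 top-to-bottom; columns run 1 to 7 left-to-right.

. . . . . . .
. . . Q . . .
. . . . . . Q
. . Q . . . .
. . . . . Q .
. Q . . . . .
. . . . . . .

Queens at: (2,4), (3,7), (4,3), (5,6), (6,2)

Row 1: attacked by (2,4)→{3,4,5}; (3,7)→{5,7}; (4,3)→{3,6}; (5,6)→{2,6}; (6,2)→{2,7}. Safe: 1. Place at column 1.
Row 7: attacked by (1,1)→{1,7}; (2,4)→{4}; (3,7)→{3,7}; (4,3)→{3,6}; (5,6)→{4,6}; (6,2)→{1,2,3}. Safe: 5. Place at column 5.
Columns [1, 4, 7, 3, 6, 2, 5], r−c [0, -2, -4, 1, -1, 4, 2], r+c [2, 6, 10, 7, 11, 8, 12] are all distinct, so no two queens attack.

(1,1) (2,4) (3,7) (4,3) (5,6) (6,2) (7,5)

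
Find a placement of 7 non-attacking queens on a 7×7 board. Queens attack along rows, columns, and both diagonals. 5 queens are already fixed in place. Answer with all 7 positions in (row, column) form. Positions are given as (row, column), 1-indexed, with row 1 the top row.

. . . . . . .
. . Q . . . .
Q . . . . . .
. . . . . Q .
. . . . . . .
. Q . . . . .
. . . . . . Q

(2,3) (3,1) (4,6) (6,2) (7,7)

Row 1: attacked by (2,3)→{2,3,4}; (3,1)→{1,3}; (4,6)→{3,6}; (6,2)→{2,7}; (7,7)→{1,7}. Safe: 5. Place at column 5.
Row 5: attacked by (1,5)→{1,5}; (2,3)→{3,6}; (3,1)→{1,3}; (4,6)→{5,6,7}; (6,2)→{1,2,3}; (7,7)→{5,7}. Safe: 4. Place at column 4.
Columns [5, 3, 1, 6, 4, 2, 7], r−c [-4, -1, 2, -2, 1, 4, 0], r+c [6, 5, 4, 10, 9, 8, 14] are all distinct, so no two queens attack.

(1,5) (2,3) (3,1) (4,6) (5,4) (6,2) (7,7)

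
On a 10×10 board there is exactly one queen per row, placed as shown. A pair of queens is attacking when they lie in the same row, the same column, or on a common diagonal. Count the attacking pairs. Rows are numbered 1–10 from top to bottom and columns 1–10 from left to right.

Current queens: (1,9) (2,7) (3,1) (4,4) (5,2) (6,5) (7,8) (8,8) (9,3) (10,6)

3

Same column: (7,8)–(8,8) (column 8).
Same diagonal: (4,4)–(8,8) (|4−8| = |4−8| = 4); (8,8)–(10,6) (|8−10| = |8−6| = 2).
Total attacking pairs: 3.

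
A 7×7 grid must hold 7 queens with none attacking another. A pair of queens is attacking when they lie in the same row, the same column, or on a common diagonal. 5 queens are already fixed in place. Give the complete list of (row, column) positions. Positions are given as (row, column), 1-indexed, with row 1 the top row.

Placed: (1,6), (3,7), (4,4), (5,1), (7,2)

(1,6) (2,3) (3,7) (4,4) (5,1) (6,5) (7,2)

Row 2: attacked by (1,6)→{5,6,7}; (3,7)→{6,7}; (4,4)→{2,4,6}; (5,1)→{1,4}; (7,2)→{2,7}. Safe: 3. Place at column 3.
Row 6: attacked by (1,6)→{1,6}; (2,3)→{3,7}; (3,7)→{4,7}; (4,4)→{2,4,6}; (5,1)→{1,2}; (7,2)→{1,2,3}. Safe: 5. Place at column 5.
Columns [6, 3, 7, 4, 1, 5, 2], r−c [-5, -1, -4, 0, 4, 1, 5], r+c [7, 5, 10, 8, 6, 11, 9] are all distinct, so no two queens attack.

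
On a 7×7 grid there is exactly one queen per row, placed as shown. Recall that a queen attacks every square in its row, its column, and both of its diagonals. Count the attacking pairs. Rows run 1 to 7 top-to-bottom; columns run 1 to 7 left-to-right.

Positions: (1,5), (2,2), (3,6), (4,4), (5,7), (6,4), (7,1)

Same column: (4,4)–(6,4) (column 4).
Same diagonal: (2,2)–(4,4) (|2−4| = |2−4| = 2); (4,4)–(7,1) (|4−7| = |4−1| = 3).
Total attacking pairs: 3.

3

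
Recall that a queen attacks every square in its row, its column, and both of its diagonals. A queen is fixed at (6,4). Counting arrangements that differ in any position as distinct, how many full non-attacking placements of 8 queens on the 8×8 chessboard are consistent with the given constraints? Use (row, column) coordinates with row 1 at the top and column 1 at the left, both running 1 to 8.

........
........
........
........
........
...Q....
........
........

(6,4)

12

Branch on row 1: col 1 → 2; col 2 → 2; col 3 → 3; col 5 → 1; col 6 → 2; col 7 → 2; col 8 → 0.
Sum: 2 + 2 + 3 + 1 + 2 + 2 + 0 = 12.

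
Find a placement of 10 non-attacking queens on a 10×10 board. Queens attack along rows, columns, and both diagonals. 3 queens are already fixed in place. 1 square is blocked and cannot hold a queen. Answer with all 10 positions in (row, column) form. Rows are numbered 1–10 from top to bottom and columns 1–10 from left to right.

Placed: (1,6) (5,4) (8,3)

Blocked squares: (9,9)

Row 2: attacked by (1,6)→{5,6,7}; (5,4)→{1,4,7}; (8,3)→{3,9}. Safe: 2, 8, 10. Place at column 2.
Row 3: attacked by (1,6)→{4,6,8}; (2,2)→{1,2,3}; (5,4)→{2,4,6}; (8,3)→{3,8}. Safe: 5, 7, 9, 10. Place at column 9.
Row 4: attacked by (1,6)→{3,6,9}; (2,2)→{2,4}; (3,9)→{8,9,10}; (5,4)→{3,4,5}; (8,3)→{3,7}. Safe: 1. Place at column 1.
Row 6: attacked by (1,6)→{1,6}; (2,2)→{2,6}; (3,9)→{6,9}; (4,1)→{1,3}; (5,4)→{3,4,5}; (8,3)→{1,3,5}. Safe: 7, 8, 10. Place at column 7.
Row 7: attacked by (1,6)→{6}; (2,2)→{2,7}; (3,9)→{5,9}; (4,1)→{1,4}; (5,4)→{2,4,6}; (6,7)→{6,7,8}; (8,3)→{2,3,4}. Safe: 10. Place at column 10.
Row 9: attacked by (1,6)→{6}; (2,2)→{2,9}; (3,9)→{3,9}; (4,1)→{1,6}; (5,4)→{4,8}; (6,7)→{4,7,10}; (7,10)→{8,10}; (8,3)→{2,3,4}. Blocked: 9. Safe: 5. Place at column 5.
Row 10: attacked by (1,6)→{6}; (2,2)→{2,10}; (3,9)→{2,9}; (4,1)→{1,7}; (5,4)→{4,9}; (6,7)→{3,7}; (7,10)→{7,10}; (8,3)→{1,3,5}; (9,5)→{4,5,6}. Safe: 8. Place at column 8.
Columns [6, 2, 9, 1, 4, 7, 10, 3, 5, 8], r−c [-5, 0, -6, 3, 1, -1, -3, 5, 4, 2], r+c [7, 4, 12, 5, 9, 13, 17, 11, 14, 18] are all distinct, so no two queens attack.

(1,6) (2,2) (3,9) (4,1) (5,4) (6,7) (7,10) (8,3) (9,5) (10,8)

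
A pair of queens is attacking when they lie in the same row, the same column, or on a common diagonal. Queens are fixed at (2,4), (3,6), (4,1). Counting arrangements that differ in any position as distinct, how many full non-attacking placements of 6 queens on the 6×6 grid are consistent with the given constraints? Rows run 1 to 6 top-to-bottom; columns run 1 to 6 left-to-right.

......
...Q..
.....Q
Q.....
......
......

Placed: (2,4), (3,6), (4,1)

Branch on row 1: col 2 → 1.
Sum: 1 = 1.

1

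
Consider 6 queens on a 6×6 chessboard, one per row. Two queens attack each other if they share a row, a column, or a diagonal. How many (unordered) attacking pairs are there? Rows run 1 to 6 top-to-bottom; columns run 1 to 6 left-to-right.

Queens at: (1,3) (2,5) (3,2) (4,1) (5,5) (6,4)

Same column: (2,5)–(5,5) (column 5).
Same diagonal: (3,2)–(4,1) (|3−4| = |2−1| = 1); (5,5)–(6,4) (|5−6| = |5−4| = 1).
Total attacking pairs: 3.

3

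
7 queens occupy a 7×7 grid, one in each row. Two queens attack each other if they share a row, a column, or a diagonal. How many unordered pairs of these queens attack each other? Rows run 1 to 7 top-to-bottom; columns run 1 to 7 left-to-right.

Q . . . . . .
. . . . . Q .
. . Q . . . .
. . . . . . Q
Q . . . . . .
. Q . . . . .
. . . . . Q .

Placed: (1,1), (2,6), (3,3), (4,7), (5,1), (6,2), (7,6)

6

Same column: (1,1)–(5,1) (column 1); (2,6)–(7,6) (column 6).
Same diagonal: (1,1)–(3,3) (|1−3| = |1−3| = 2); (2,6)–(6,2) (|2−6| = |6−2| = 4); (3,3)–(5,1) (|3−5| = |3−1| = 2); (5,1)–(6,2) (|5−6| = |1−2| = 1).
Total attacking pairs: 6.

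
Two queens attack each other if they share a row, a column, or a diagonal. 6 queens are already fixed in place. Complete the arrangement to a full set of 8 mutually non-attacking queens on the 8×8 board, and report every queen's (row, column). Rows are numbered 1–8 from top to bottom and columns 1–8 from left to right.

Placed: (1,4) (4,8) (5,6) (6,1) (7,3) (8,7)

(1,4) (2,2) (3,5) (4,8) (5,6) (6,1) (7,3) (8,7)

Row 2: attacked by (1,4)→{3,4,5}; (4,8)→{6,8}; (5,6)→{3,6}; (6,1)→{1,5}; (7,3)→{3,8}; (8,7)→{1,7}. Safe: 2. Place at column 2.
Row 3: attacked by (1,4)→{2,4,6}; (2,2)→{1,2,3}; (4,8)→{7,8}; (5,6)→{4,6,8}; (6,1)→{1,4}; (7,3)→{3,7}; (8,7)→{2,7}. Safe: 5. Place at column 5.
Columns [4, 2, 5, 8, 6, 1, 3, 7], r−c [-3, 0, -2, -4, -1, 5, 4, 1], r+c [5, 4, 8, 12, 11, 7, 10, 15] are all distinct, so no two queens attack.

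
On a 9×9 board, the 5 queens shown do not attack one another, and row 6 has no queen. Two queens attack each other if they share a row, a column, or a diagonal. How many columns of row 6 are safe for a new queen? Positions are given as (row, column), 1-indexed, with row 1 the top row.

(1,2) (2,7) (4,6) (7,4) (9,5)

2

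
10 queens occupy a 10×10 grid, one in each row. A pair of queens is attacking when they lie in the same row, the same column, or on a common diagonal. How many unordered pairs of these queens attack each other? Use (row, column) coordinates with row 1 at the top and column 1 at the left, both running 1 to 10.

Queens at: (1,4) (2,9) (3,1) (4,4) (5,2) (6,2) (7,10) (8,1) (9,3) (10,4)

Same column: (1,4)–(4,4) (column 4); (1,4)–(10,4) (column 4); (3,1)–(8,1) (column 1); (4,4)–(10,4) (column 4); (5,2)–(6,2) (column 2).
Same diagonal: (1,4)–(7,10) (|1−7| = |4−10| = 6); (4,4)–(6,2) (|4−6| = |4−2| = 2); (9,3)–(10,4) (|9−10| = |3−4| = 1).
Total attacking pairs: 8.

8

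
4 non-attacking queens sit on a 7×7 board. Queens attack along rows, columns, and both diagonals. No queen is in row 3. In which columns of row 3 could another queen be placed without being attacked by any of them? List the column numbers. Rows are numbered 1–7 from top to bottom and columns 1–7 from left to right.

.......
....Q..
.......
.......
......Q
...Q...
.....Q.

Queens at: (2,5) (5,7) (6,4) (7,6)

(2,5) attacks row 3 at column 5 and diagonals 4, 6.
(5,7) attacks row 3 at column 7 and diagonals 5.
(6,4) attacks row 3 at column 4 and diagonals 1, 7.
(7,6) attacks row 3 at column 6 and diagonals 2.
Attacked columns: {1, 2, 4, 5, 6, 7}. Safe: {3}.

columns 3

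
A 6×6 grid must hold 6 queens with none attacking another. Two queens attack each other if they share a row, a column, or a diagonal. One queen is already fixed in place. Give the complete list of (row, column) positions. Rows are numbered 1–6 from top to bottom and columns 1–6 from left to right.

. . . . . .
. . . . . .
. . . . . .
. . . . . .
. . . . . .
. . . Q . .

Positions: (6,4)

(1,3) (2,6) (3,2) (4,5) (5,1) (6,4)

Row 1: attacked by (6,4)→{4}. Safe: 1, 2, 3, 5, 6. Place at column 3.
Row 2: attacked by (1,3)→{2,3,4}; (6,4)→{4}. Safe: 1, 5, 6. Place at column 6.
Row 3: attacked by (1,3)→{1,3,5}; (2,6)→{5,6}; (6,4)→{1,4}. Safe: 2. Place at column 2.
Row 4: attacked by (1,3)→{3,6}; (2,6)→{4,6}; (3,2)→{1,2,3}; (6,4)→{2,4,6}. Safe: 5. Place at column 5.
Row 5: attacked by (1,3)→{3}; (2,6)→{3,6}; (3,2)→{2,4}; (4,5)→{4,5,6}; (6,4)→{3,4,5}. Safe: 1. Place at column 1.
Columns [3, 6, 2, 5, 1, 4], r−c [-2, -4, 1, -1, 4, 2], r+c [4, 8, 5, 9, 6, 10] are all distinct, so no two queens attack.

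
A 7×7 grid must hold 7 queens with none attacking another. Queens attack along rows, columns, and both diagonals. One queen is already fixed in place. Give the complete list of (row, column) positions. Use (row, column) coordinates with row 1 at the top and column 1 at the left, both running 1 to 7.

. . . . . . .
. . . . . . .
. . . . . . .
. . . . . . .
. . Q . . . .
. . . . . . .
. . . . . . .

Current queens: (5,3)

(1,2) (2,4) (3,6) (4,1) (5,3) (6,5) (7,7)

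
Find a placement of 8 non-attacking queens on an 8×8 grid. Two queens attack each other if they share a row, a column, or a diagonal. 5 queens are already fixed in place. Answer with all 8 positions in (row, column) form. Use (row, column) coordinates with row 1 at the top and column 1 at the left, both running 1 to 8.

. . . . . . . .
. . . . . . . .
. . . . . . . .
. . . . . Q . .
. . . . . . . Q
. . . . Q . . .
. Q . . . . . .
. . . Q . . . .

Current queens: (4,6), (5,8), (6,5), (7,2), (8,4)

(1,7) (2,3) (3,1) (4,6) (5,8) (6,5) (7,2) (8,4)

Row 1: attacked by (4,6)→{3,6}; (5,8)→{4,8}; (6,5)→{5}; (7,2)→{2,8}; (8,4)→{4}. Safe: 1, 7. Place at column 7.
Row 2: attacked by (1,7)→{6,7,8}; (4,6)→{4,6,8}; (5,8)→{5,8}; (6,5)→{1,5}; (7,2)→{2,7}; (8,4)→{4}. Safe: 3. Place at column 3.
Row 3: attacked by (1,7)→{5,7}; (2,3)→{2,3,4}; (4,6)→{5,6,7}; (5,8)→{6,8}; (6,5)→{2,5,8}; (7,2)→{2,6}; (8,4)→{4}. Safe: 1. Place at column 1.
Columns [7, 3, 1, 6, 8, 5, 2, 4], r−c [-6, -1, 2, -2, -3, 1, 5, 4], r+c [8, 5, 4, 10, 13, 11, 9, 12] are all distinct, so no two queens attack.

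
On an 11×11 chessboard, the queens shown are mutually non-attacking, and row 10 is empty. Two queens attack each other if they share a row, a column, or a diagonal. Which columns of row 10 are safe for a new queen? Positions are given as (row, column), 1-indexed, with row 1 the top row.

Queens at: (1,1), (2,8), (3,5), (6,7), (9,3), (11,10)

columns 6

(1,1) attacks row 10 at column 1 and diagonals 10.
(2,8) attacks row 10 at column 8.
(3,5) attacks row 10 at column 5.
(6,7) attacks row 10 at column 7 and diagonals 3, 11.
(9,3) attacks row 10 at column 3 and diagonals 2, 4.
(11,10) attacks row 10 at column 10 and diagonals 9, 11.
Attacked columns: {1, 2, 3, 4, 5, 7, 8, 9, 10, 11}. Safe: {6}.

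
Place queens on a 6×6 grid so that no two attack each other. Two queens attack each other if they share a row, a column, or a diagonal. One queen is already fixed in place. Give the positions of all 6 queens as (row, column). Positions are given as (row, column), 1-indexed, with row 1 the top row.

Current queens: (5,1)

(1,3) (2,6) (3,2) (4,5) (5,1) (6,4)

Row 1: attacked by (5,1)→{1,5}. Safe: 2, 3, 4, 6. Place at column 3.
Row 2: attacked by (1,3)→{2,3,4}; (5,1)→{1,4}. Safe: 5, 6. Place at column 6.
Row 3: attacked by (1,3)→{1,3,5}; (2,6)→{5,6}; (5,1)→{1,3}. Safe: 2, 4. Place at column 2.
Row 4: attacked by (1,3)→{3,6}; (2,6)→{4,6}; (3,2)→{1,2,3}; (5,1)→{1,2}. Safe: 5. Place at column 5.
Row 6: attacked by (1,3)→{3}; (2,6)→{2,6}; (3,2)→{2,5}; (4,5)→{3,5}; (5,1)→{1,2}. Safe: 4. Place at column 4.
Columns [3, 6, 2, 5, 1, 4], r−c [-2, -4, 1, -1, 4, 2], r+c [4, 8, 5, 9, 6, 10] are all distinct, so no two queens attack.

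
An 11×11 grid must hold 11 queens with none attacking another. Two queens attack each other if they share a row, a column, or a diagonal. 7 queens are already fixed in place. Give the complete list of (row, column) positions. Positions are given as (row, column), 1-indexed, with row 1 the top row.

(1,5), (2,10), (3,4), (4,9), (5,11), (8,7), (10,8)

(1,5) (2,10) (3,4) (4,9) (5,11) (6,3) (7,1) (8,7) (9,2) (10,8) (11,6)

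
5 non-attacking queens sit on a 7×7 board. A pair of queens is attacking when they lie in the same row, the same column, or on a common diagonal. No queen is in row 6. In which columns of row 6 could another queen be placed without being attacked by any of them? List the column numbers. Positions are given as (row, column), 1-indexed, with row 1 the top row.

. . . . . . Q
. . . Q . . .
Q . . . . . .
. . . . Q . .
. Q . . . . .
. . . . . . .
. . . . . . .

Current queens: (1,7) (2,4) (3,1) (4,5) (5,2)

columns 6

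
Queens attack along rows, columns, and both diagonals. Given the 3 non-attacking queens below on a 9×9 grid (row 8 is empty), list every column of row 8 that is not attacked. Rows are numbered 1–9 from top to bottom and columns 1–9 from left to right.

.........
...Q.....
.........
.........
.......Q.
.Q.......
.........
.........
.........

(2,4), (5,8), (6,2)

columns 1, 3, 6, 7, 9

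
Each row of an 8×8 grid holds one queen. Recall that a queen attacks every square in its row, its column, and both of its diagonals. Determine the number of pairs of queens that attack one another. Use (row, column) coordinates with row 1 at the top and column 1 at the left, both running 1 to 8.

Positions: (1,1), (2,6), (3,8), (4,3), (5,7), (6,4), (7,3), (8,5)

2

Same column: (4,3)–(7,3) (column 3).
Same diagonal: (6,4)–(7,3) (|6−7| = |4−3| = 1).
Total attacking pairs: 2.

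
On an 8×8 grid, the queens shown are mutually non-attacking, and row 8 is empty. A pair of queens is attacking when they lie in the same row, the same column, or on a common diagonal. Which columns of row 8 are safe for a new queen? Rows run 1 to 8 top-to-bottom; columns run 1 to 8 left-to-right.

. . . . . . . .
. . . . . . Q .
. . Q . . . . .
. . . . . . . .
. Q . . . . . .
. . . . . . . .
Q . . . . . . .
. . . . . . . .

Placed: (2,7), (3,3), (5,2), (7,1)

columns 4, 6

(2,7) attacks row 8 at column 7 and diagonals 1.
(3,3) attacks row 8 at column 3 and diagonals 8.
(5,2) attacks row 8 at column 2 and diagonals 5.
(7,1) attacks row 8 at column 1 and diagonals 2.
Attacked columns: {1, 2, 3, 5, 7, 8}. Safe: {4, 6}.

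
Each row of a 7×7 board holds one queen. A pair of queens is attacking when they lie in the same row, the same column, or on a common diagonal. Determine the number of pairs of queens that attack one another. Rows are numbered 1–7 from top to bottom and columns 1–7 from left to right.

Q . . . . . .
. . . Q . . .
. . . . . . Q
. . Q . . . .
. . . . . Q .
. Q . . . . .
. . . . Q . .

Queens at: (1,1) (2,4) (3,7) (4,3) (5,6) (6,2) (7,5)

0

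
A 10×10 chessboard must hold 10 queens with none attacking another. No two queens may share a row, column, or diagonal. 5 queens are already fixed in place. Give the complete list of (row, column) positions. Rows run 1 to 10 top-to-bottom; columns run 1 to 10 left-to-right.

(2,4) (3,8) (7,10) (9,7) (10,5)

Row 1: attacked by (2,4)→{3,4,5}; (3,8)→{6,8,10}; (7,10)→{4,10}; (9,7)→{7}; (10,5)→{5}. Safe: 1, 2, 9. Place at column 2.
Row 4: attacked by (1,2)→{2,5}; (2,4)→{2,4,6}; (3,8)→{7,8,9}; (7,10)→{7,10}; (9,7)→{2,7}; (10,5)→{5}. Safe: 1, 3. Place at column 3.
Row 5: attacked by (1,2)→{2,6}; (2,4)→{1,4,7}; (3,8)→{6,8,10}; (4,3)→{2,3,4}; (7,10)→{8,10}; (9,7)→{3,7}; (10,5)→{5,10}. Safe: 9. Place at column 9.
Row 6: attacked by (1,2)→{2,7}; (2,4)→{4,8}; (3,8)→{5,8}; (4,3)→{1,3,5}; (5,9)→{8,9,10}; (7,10)→{9,10}; (9,7)→{4,7,10}; (10,5)→{1,5,9}. Safe: 6. Place at column 6.
Row 8: attacked by (1,2)→{2,9}; (2,4)→{4,10}; (3,8)→{3,8}; (4,3)→{3,7}; (5,9)→{6,9}; (6,6)→{4,6,8}; (7,10)→{9,10}; (9,7)→{6,7,8}; (10,5)→{3,5,7}. Safe: 1. Place at column 1.
Columns [2, 4, 8, 3, 9, 6, 10, 1, 7, 5], r−c [-1, -2, -5, 1, -4, 0, -3, 7, 2, 5], r+c [3, 6, 11, 7, 14, 12, 17, 9, 16, 15] are all distinct, so no two queens attack.

(1,2) (2,4) (3,8) (4,3) (5,9) (6,6) (7,10) (8,1) (9,7) (10,5)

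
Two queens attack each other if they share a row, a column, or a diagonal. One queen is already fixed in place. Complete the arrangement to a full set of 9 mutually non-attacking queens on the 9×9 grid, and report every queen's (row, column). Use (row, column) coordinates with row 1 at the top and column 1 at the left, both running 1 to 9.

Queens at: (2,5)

Row 1: attacked by (2,5)→{4,5,6}. Safe: 1, 2, 3, 7, 8, 9. Place at column 2.
Row 3: attacked by (1,2)→{2,4}; (2,5)→{4,5,6}. Safe: 1, 3, 7, 8, 9. Place at column 9.
Row 4: attacked by (1,2)→{2,5}; (2,5)→{3,5,7}; (3,9)→{8,9}. Safe: 1, 4, 6. Place at column 4.
Row 5: attacked by (1,2)→{2,6}; (2,5)→{2,5,8}; (3,9)→{7,9}; (4,4)→{3,4,5}. Safe: 1. Place at column 1.
Row 6: attacked by (1,2)→{2,7}; (2,5)→{1,5,9}; (3,9)→{6,9}; (4,4)→{2,4,6}; (5,1)→{1,2}. Safe: 3, 8. Place at column 8.
Row 7: attacked by (1,2)→{2,8}; (2,5)→{5}; (3,9)→{5,9}; (4,4)→{1,4,7}; (5,1)→{1,3}; (6,8)→{7,8,9}. Safe: 6. Place at column 6.
Row 8: attacked by (1,2)→{2,9}; (2,5)→{5}; (3,9)→{4,9}; (4,4)→{4,8}; (5,1)→{1,4}; (6,8)→{6,8}; (7,6)→{5,6,7}. Safe: 3. Place at column 3.
Row 9: attacked by (1,2)→{2}; (2,5)→{5}; (3,9)→{3,9}; (4,4)→{4,9}; (5,1)→{1,5}; (6,8)→{5,8}; (7,6)→{4,6,8}; (8,3)→{2,3,4}. Safe: 7. Place at column 7.
Columns [2, 5, 9, 4, 1, 8, 6, 3, 7], r−c [-1, -3, -6, 0, 4, -2, 1, 5, 2], r+c [3, 7, 12, 8, 6, 14, 13, 11, 16] are all distinct, so no two queens attack.

(1,2) (2,5) (3,9) (4,4) (5,1) (6,8) (7,6) (8,3) (9,7)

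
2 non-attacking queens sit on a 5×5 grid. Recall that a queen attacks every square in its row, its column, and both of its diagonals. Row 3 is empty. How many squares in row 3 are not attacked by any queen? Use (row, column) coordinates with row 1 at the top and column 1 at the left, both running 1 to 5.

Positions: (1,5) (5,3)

2

(1,5) attacks row 3 at column 5 and diagonals 3.
(5,3) attacks row 3 at column 3 and diagonals 1, 5.
Attacked columns: {1, 3, 5}. Safe: {2, 4}.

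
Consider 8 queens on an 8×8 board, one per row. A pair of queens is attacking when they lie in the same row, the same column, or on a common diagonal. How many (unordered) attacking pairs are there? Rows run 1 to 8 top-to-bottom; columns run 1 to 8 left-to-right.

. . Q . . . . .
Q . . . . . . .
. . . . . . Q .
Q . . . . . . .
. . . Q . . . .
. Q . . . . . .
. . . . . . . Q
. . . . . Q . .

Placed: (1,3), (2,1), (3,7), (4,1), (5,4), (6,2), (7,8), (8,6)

2

Same column: (2,1)–(4,1) (column 1).
Same diagonal: (2,1)–(5,4) (|2−5| = |1−4| = 3).
Total attacking pairs: 2.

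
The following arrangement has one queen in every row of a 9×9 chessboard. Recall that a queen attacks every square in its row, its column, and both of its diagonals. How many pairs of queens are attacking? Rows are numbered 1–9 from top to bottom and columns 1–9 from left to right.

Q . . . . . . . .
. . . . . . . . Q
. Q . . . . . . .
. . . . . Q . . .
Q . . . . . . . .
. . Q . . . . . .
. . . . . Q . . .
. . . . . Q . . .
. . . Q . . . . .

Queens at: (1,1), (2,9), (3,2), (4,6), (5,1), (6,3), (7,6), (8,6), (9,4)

6

Same column: (1,1)–(5,1) (column 1); (4,6)–(7,6) (column 6); (4,6)–(8,6) (column 6); (7,6)–(8,6) (column 6).
Same diagonal: (3,2)–(7,6) (|3−7| = |2−6| = 4); (7,6)–(9,4) (|7−9| = |6−4| = 2).
Total attacking pairs: 6.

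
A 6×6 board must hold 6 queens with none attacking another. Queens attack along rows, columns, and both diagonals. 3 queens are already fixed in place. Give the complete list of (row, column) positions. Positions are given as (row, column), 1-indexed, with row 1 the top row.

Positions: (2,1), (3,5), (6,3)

(1,4) (2,1) (3,5) (4,2) (5,6) (6,3)

Row 1: attacked by (2,1)→{1,2}; (3,5)→{3,5}; (6,3)→{3}. Safe: 4, 6. Place at column 4.
Row 4: attacked by (1,4)→{1,4}; (2,1)→{1,3}; (3,5)→{4,5,6}; (6,3)→{1,3,5}. Safe: 2. Place at column 2.
Row 5: attacked by (1,4)→{4}; (2,1)→{1,4}; (3,5)→{3,5}; (4,2)→{1,2,3}; (6,3)→{2,3,4}. Safe: 6. Place at column 6.
Columns [4, 1, 5, 2, 6, 3], r−c [-3, 1, -2, 2, -1, 3], r+c [5, 3, 8, 6, 11, 9] are all distinct, so no two queens attack.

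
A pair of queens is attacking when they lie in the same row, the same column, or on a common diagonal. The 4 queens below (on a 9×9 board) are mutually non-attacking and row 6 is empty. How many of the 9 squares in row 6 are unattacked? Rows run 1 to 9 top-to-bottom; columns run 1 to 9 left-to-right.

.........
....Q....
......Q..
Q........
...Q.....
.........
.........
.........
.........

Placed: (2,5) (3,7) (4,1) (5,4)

(2,5) attacks row 6 at column 5 and diagonals 1, 9.
(3,7) attacks row 6 at column 7 and diagonals 4.
(4,1) attacks row 6 at column 1 and diagonals 3.
(5,4) attacks row 6 at column 4 and diagonals 3, 5.
Attacked columns: {1, 3, 4, 5, 7, 9}. Safe: {2, 6, 8}.

3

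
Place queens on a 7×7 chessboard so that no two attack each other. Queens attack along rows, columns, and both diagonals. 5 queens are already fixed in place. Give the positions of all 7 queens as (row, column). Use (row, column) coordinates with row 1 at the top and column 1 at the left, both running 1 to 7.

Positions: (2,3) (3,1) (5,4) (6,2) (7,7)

Row 1: attacked by (2,3)→{2,3,4}; (3,1)→{1,3}; (5,4)→{4}; (6,2)→{2,7}; (7,7)→{1,7}. Safe: 5, 6. Place at column 5.
Row 4: attacked by (1,5)→{2,5}; (2,3)→{1,3,5}; (3,1)→{1,2}; (5,4)→{3,4,5}; (6,2)→{2,4}; (7,7)→{4,7}. Safe: 6. Place at column 6.
Columns [5, 3, 1, 6, 4, 2, 7], r−c [-4, -1, 2, -2, 1, 4, 0], r+c [6, 5, 4, 10, 9, 8, 14] are all distinct, so no two queens attack.

(1,5) (2,3) (3,1) (4,6) (5,4) (6,2) (7,7)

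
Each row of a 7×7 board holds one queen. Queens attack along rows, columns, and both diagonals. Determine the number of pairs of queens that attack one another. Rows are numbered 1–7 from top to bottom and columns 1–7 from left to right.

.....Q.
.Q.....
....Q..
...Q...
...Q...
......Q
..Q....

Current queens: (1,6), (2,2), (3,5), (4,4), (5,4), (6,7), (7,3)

Same column: (4,4)–(5,4) (column 4).
Same diagonal: (2,2)–(4,4) (|2−4| = |2−4| = 2); (3,5)–(4,4) (|3−4| = |5−4| = 1).
Total attacking pairs: 3.

3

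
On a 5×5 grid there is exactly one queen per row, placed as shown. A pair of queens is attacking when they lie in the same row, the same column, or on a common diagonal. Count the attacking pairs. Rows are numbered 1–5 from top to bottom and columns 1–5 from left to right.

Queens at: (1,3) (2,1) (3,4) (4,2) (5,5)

0

All columns are distinct and no two queens satisfy |Δrow| = |Δcol|, so no pair attacks.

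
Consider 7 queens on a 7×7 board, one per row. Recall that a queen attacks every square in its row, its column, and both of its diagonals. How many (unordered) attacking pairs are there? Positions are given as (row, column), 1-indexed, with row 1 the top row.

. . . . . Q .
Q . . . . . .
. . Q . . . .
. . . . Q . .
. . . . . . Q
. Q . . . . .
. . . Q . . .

0

All columns are distinct and no two queens satisfy |Δrow| = |Δcol|, so no pair attacks.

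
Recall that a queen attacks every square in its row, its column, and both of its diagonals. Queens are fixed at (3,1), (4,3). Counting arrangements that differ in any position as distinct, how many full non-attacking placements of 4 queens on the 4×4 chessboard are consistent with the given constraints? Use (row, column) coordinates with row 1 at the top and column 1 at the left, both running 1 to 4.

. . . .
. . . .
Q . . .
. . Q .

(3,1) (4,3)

Branch on row 1: col 2 → 1; col 4 → 0.
Sum: 1 + 0 = 1.

1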